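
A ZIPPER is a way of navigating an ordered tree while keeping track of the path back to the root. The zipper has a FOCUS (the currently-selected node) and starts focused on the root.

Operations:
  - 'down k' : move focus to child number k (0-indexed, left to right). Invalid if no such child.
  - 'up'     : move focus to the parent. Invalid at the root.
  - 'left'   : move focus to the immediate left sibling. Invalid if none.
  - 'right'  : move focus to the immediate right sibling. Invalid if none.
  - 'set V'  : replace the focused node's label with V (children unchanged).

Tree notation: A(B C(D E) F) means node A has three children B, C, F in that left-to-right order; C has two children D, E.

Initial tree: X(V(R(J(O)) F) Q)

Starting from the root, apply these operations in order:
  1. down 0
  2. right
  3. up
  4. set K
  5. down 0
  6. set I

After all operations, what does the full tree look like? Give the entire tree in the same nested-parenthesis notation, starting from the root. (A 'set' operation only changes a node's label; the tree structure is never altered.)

Step 1 (down 0): focus=V path=0 depth=1 children=['R', 'F'] left=[] right=['Q'] parent=X
Step 2 (right): focus=Q path=1 depth=1 children=[] left=['V'] right=[] parent=X
Step 3 (up): focus=X path=root depth=0 children=['V', 'Q'] (at root)
Step 4 (set K): focus=K path=root depth=0 children=['V', 'Q'] (at root)
Step 5 (down 0): focus=V path=0 depth=1 children=['R', 'F'] left=[] right=['Q'] parent=K
Step 6 (set I): focus=I path=0 depth=1 children=['R', 'F'] left=[] right=['Q'] parent=K

Answer: K(I(R(J(O)) F) Q)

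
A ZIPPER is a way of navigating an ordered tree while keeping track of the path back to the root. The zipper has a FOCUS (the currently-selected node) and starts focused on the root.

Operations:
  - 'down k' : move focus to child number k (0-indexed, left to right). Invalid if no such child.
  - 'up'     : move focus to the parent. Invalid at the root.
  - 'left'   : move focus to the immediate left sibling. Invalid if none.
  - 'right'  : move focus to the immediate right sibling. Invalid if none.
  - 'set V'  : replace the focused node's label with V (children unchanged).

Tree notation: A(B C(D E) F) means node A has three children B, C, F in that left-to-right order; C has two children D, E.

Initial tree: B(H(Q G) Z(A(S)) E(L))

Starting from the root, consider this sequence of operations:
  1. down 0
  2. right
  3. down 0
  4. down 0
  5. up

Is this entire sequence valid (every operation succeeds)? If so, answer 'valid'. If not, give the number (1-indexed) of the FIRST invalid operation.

Answer: valid

Derivation:
Step 1 (down 0): focus=H path=0 depth=1 children=['Q', 'G'] left=[] right=['Z', 'E'] parent=B
Step 2 (right): focus=Z path=1 depth=1 children=['A'] left=['H'] right=['E'] parent=B
Step 3 (down 0): focus=A path=1/0 depth=2 children=['S'] left=[] right=[] parent=Z
Step 4 (down 0): focus=S path=1/0/0 depth=3 children=[] left=[] right=[] parent=A
Step 5 (up): focus=A path=1/0 depth=2 children=['S'] left=[] right=[] parent=Z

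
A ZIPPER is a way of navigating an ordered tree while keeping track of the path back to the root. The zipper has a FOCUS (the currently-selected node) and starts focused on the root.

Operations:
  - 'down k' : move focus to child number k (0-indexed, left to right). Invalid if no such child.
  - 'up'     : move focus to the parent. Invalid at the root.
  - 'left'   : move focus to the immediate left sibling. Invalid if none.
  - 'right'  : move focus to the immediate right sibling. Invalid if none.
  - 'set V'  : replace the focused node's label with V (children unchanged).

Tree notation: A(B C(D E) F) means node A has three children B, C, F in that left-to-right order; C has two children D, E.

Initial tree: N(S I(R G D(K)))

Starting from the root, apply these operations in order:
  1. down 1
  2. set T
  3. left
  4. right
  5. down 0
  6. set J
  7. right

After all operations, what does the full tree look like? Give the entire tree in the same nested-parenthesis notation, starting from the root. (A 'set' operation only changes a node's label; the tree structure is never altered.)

Step 1 (down 1): focus=I path=1 depth=1 children=['R', 'G', 'D'] left=['S'] right=[] parent=N
Step 2 (set T): focus=T path=1 depth=1 children=['R', 'G', 'D'] left=['S'] right=[] parent=N
Step 3 (left): focus=S path=0 depth=1 children=[] left=[] right=['T'] parent=N
Step 4 (right): focus=T path=1 depth=1 children=['R', 'G', 'D'] left=['S'] right=[] parent=N
Step 5 (down 0): focus=R path=1/0 depth=2 children=[] left=[] right=['G', 'D'] parent=T
Step 6 (set J): focus=J path=1/0 depth=2 children=[] left=[] right=['G', 'D'] parent=T
Step 7 (right): focus=G path=1/1 depth=2 children=[] left=['J'] right=['D'] parent=T

Answer: N(S T(J G D(K)))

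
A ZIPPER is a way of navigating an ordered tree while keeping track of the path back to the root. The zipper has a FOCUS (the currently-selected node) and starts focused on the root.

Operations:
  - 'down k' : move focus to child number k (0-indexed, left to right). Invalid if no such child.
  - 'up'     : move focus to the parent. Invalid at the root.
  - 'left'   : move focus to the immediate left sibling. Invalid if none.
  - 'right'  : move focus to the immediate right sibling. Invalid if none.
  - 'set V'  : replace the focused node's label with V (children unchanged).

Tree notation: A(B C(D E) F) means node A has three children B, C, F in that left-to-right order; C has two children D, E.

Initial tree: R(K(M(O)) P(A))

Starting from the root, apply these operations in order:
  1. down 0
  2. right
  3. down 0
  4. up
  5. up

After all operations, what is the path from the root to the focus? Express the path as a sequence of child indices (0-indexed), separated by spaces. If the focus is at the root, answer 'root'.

Step 1 (down 0): focus=K path=0 depth=1 children=['M'] left=[] right=['P'] parent=R
Step 2 (right): focus=P path=1 depth=1 children=['A'] left=['K'] right=[] parent=R
Step 3 (down 0): focus=A path=1/0 depth=2 children=[] left=[] right=[] parent=P
Step 4 (up): focus=P path=1 depth=1 children=['A'] left=['K'] right=[] parent=R
Step 5 (up): focus=R path=root depth=0 children=['K', 'P'] (at root)

Answer: root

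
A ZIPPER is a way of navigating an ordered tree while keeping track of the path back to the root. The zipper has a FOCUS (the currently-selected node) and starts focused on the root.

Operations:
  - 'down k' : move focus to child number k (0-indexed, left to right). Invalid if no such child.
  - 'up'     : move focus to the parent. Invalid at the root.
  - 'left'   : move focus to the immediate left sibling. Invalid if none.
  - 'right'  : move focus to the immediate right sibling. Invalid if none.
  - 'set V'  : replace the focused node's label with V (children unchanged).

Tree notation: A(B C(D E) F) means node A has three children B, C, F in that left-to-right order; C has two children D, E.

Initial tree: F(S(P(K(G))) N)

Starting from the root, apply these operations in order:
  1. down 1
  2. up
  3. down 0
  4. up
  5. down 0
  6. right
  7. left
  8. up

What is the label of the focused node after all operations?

Answer: F

Derivation:
Step 1 (down 1): focus=N path=1 depth=1 children=[] left=['S'] right=[] parent=F
Step 2 (up): focus=F path=root depth=0 children=['S', 'N'] (at root)
Step 3 (down 0): focus=S path=0 depth=1 children=['P'] left=[] right=['N'] parent=F
Step 4 (up): focus=F path=root depth=0 children=['S', 'N'] (at root)
Step 5 (down 0): focus=S path=0 depth=1 children=['P'] left=[] right=['N'] parent=F
Step 6 (right): focus=N path=1 depth=1 children=[] left=['S'] right=[] parent=F
Step 7 (left): focus=S path=0 depth=1 children=['P'] left=[] right=['N'] parent=F
Step 8 (up): focus=F path=root depth=0 children=['S', 'N'] (at root)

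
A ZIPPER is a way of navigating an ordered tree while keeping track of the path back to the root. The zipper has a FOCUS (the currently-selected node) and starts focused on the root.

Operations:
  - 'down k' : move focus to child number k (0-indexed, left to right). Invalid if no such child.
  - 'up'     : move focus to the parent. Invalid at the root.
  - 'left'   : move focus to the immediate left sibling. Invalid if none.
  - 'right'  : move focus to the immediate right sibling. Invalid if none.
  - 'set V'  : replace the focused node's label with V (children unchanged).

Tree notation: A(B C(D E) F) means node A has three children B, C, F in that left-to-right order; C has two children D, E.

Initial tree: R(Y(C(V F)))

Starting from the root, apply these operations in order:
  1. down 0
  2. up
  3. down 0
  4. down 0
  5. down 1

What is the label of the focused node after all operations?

Step 1 (down 0): focus=Y path=0 depth=1 children=['C'] left=[] right=[] parent=R
Step 2 (up): focus=R path=root depth=0 children=['Y'] (at root)
Step 3 (down 0): focus=Y path=0 depth=1 children=['C'] left=[] right=[] parent=R
Step 4 (down 0): focus=C path=0/0 depth=2 children=['V', 'F'] left=[] right=[] parent=Y
Step 5 (down 1): focus=F path=0/0/1 depth=3 children=[] left=['V'] right=[] parent=C

Answer: F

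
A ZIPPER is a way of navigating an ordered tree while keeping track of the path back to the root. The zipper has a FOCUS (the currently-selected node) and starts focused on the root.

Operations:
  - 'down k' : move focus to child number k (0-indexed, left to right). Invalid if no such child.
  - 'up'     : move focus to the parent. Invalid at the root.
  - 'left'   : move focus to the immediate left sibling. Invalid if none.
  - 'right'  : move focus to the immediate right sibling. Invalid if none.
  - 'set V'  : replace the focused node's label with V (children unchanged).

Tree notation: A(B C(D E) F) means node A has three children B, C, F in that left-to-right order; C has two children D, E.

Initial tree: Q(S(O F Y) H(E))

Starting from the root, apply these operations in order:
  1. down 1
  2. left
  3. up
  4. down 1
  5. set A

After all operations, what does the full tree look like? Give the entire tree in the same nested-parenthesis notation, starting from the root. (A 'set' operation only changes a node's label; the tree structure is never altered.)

Step 1 (down 1): focus=H path=1 depth=1 children=['E'] left=['S'] right=[] parent=Q
Step 2 (left): focus=S path=0 depth=1 children=['O', 'F', 'Y'] left=[] right=['H'] parent=Q
Step 3 (up): focus=Q path=root depth=0 children=['S', 'H'] (at root)
Step 4 (down 1): focus=H path=1 depth=1 children=['E'] left=['S'] right=[] parent=Q
Step 5 (set A): focus=A path=1 depth=1 children=['E'] left=['S'] right=[] parent=Q

Answer: Q(S(O F Y) A(E))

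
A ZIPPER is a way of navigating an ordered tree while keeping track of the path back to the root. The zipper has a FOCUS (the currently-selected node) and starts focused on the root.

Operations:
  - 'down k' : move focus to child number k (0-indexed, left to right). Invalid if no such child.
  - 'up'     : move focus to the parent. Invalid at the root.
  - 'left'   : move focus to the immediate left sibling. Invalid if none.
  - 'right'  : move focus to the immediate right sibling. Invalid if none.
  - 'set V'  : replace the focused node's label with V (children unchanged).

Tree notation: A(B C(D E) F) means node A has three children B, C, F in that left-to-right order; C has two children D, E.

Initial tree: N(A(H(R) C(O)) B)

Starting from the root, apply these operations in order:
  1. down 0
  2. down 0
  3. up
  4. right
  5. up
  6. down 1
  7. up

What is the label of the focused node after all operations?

Step 1 (down 0): focus=A path=0 depth=1 children=['H', 'C'] left=[] right=['B'] parent=N
Step 2 (down 0): focus=H path=0/0 depth=2 children=['R'] left=[] right=['C'] parent=A
Step 3 (up): focus=A path=0 depth=1 children=['H', 'C'] left=[] right=['B'] parent=N
Step 4 (right): focus=B path=1 depth=1 children=[] left=['A'] right=[] parent=N
Step 5 (up): focus=N path=root depth=0 children=['A', 'B'] (at root)
Step 6 (down 1): focus=B path=1 depth=1 children=[] left=['A'] right=[] parent=N
Step 7 (up): focus=N path=root depth=0 children=['A', 'B'] (at root)

Answer: N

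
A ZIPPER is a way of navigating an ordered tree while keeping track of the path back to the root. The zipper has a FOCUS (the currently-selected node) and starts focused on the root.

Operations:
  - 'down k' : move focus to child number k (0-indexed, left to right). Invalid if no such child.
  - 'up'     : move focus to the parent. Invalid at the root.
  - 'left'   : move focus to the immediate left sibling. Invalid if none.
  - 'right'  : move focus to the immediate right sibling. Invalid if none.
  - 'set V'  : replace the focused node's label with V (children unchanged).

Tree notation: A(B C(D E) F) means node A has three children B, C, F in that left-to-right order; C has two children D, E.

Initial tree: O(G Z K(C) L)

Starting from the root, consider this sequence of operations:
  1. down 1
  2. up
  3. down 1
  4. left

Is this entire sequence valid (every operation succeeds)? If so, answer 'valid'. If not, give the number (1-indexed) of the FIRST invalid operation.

Step 1 (down 1): focus=Z path=1 depth=1 children=[] left=['G'] right=['K', 'L'] parent=O
Step 2 (up): focus=O path=root depth=0 children=['G', 'Z', 'K', 'L'] (at root)
Step 3 (down 1): focus=Z path=1 depth=1 children=[] left=['G'] right=['K', 'L'] parent=O
Step 4 (left): focus=G path=0 depth=1 children=[] left=[] right=['Z', 'K', 'L'] parent=O

Answer: valid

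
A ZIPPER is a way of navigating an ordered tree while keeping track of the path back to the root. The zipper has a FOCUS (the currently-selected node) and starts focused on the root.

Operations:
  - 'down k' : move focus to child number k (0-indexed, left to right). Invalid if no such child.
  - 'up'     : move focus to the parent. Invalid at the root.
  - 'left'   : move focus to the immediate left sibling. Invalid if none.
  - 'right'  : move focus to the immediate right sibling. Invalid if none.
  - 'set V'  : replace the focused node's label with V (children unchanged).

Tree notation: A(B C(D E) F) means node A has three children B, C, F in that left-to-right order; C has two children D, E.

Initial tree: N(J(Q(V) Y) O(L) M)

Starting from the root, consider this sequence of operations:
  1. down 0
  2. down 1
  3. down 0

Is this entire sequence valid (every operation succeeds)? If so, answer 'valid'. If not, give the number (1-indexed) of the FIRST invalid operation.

Answer: 3

Derivation:
Step 1 (down 0): focus=J path=0 depth=1 children=['Q', 'Y'] left=[] right=['O', 'M'] parent=N
Step 2 (down 1): focus=Y path=0/1 depth=2 children=[] left=['Q'] right=[] parent=J
Step 3 (down 0): INVALID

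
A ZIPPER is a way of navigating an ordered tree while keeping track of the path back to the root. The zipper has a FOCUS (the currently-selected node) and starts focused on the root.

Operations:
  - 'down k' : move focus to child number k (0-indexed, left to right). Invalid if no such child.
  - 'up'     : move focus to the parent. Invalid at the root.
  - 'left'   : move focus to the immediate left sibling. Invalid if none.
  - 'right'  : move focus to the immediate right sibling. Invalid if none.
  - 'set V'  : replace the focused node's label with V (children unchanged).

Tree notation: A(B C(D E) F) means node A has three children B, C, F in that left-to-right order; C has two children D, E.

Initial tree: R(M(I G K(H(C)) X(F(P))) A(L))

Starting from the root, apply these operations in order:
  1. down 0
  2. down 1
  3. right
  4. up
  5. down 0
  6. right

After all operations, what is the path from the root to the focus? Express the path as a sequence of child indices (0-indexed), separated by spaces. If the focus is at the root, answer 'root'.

Answer: 0 1

Derivation:
Step 1 (down 0): focus=M path=0 depth=1 children=['I', 'G', 'K', 'X'] left=[] right=['A'] parent=R
Step 2 (down 1): focus=G path=0/1 depth=2 children=[] left=['I'] right=['K', 'X'] parent=M
Step 3 (right): focus=K path=0/2 depth=2 children=['H'] left=['I', 'G'] right=['X'] parent=M
Step 4 (up): focus=M path=0 depth=1 children=['I', 'G', 'K', 'X'] left=[] right=['A'] parent=R
Step 5 (down 0): focus=I path=0/0 depth=2 children=[] left=[] right=['G', 'K', 'X'] parent=M
Step 6 (right): focus=G path=0/1 depth=2 children=[] left=['I'] right=['K', 'X'] parent=M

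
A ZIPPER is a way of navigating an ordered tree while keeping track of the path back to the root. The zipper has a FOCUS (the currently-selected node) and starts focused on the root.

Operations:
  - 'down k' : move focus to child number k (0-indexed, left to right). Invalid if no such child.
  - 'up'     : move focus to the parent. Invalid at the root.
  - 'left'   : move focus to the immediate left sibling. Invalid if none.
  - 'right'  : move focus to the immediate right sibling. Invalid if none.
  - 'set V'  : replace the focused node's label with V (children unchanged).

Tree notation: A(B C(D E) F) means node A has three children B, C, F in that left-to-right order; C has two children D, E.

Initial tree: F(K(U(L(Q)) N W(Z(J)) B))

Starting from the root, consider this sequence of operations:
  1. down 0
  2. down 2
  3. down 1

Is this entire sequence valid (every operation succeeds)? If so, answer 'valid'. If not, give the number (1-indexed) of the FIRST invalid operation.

Answer: 3

Derivation:
Step 1 (down 0): focus=K path=0 depth=1 children=['U', 'N', 'W', 'B'] left=[] right=[] parent=F
Step 2 (down 2): focus=W path=0/2 depth=2 children=['Z'] left=['U', 'N'] right=['B'] parent=K
Step 3 (down 1): INVALID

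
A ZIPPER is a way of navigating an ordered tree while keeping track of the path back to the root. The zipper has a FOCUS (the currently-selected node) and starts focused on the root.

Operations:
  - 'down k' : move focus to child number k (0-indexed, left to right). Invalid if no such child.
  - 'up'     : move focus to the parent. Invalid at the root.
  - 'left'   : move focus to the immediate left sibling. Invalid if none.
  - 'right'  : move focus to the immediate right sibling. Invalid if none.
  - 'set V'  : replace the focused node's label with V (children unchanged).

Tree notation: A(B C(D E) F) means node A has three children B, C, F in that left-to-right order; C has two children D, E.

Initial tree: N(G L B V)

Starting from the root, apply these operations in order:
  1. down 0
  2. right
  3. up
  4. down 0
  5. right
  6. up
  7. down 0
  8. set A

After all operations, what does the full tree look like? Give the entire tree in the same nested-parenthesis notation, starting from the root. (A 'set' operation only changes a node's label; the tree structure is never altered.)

Step 1 (down 0): focus=G path=0 depth=1 children=[] left=[] right=['L', 'B', 'V'] parent=N
Step 2 (right): focus=L path=1 depth=1 children=[] left=['G'] right=['B', 'V'] parent=N
Step 3 (up): focus=N path=root depth=0 children=['G', 'L', 'B', 'V'] (at root)
Step 4 (down 0): focus=G path=0 depth=1 children=[] left=[] right=['L', 'B', 'V'] parent=N
Step 5 (right): focus=L path=1 depth=1 children=[] left=['G'] right=['B', 'V'] parent=N
Step 6 (up): focus=N path=root depth=0 children=['G', 'L', 'B', 'V'] (at root)
Step 7 (down 0): focus=G path=0 depth=1 children=[] left=[] right=['L', 'B', 'V'] parent=N
Step 8 (set A): focus=A path=0 depth=1 children=[] left=[] right=['L', 'B', 'V'] parent=N

Answer: N(A L B V)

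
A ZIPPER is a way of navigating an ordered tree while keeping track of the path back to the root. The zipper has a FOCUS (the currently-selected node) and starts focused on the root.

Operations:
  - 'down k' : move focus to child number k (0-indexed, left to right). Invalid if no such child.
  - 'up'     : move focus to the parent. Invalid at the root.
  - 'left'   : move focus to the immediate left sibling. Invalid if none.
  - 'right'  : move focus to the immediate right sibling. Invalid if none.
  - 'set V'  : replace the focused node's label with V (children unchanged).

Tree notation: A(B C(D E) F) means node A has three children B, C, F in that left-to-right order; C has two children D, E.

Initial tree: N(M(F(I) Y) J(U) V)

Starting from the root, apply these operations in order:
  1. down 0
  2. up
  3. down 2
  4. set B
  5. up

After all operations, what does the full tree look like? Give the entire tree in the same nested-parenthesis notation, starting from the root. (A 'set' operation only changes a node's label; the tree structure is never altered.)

Answer: N(M(F(I) Y) J(U) B)

Derivation:
Step 1 (down 0): focus=M path=0 depth=1 children=['F', 'Y'] left=[] right=['J', 'V'] parent=N
Step 2 (up): focus=N path=root depth=0 children=['M', 'J', 'V'] (at root)
Step 3 (down 2): focus=V path=2 depth=1 children=[] left=['M', 'J'] right=[] parent=N
Step 4 (set B): focus=B path=2 depth=1 children=[] left=['M', 'J'] right=[] parent=N
Step 5 (up): focus=N path=root depth=0 children=['M', 'J', 'B'] (at root)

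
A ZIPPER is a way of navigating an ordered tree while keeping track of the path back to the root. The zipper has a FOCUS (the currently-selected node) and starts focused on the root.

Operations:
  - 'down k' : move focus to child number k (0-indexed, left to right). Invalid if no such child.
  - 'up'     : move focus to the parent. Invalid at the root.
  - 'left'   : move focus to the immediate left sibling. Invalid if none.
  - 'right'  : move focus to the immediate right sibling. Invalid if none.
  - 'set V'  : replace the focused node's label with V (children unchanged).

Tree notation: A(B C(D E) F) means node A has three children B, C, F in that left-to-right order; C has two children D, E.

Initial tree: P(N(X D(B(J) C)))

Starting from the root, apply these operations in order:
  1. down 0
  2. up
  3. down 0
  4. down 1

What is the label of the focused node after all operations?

Step 1 (down 0): focus=N path=0 depth=1 children=['X', 'D'] left=[] right=[] parent=P
Step 2 (up): focus=P path=root depth=0 children=['N'] (at root)
Step 3 (down 0): focus=N path=0 depth=1 children=['X', 'D'] left=[] right=[] parent=P
Step 4 (down 1): focus=D path=0/1 depth=2 children=['B', 'C'] left=['X'] right=[] parent=N

Answer: D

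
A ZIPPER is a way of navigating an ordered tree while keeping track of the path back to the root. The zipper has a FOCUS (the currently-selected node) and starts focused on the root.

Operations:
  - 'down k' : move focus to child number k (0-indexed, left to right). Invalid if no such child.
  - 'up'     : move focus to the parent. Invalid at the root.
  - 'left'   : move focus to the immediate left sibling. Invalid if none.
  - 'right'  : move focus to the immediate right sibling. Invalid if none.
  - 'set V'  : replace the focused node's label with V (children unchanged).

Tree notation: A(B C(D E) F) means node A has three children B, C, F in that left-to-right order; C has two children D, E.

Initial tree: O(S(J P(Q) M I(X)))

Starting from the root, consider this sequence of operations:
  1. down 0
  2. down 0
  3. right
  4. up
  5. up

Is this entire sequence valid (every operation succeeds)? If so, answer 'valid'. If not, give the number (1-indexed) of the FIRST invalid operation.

Step 1 (down 0): focus=S path=0 depth=1 children=['J', 'P', 'M', 'I'] left=[] right=[] parent=O
Step 2 (down 0): focus=J path=0/0 depth=2 children=[] left=[] right=['P', 'M', 'I'] parent=S
Step 3 (right): focus=P path=0/1 depth=2 children=['Q'] left=['J'] right=['M', 'I'] parent=S
Step 4 (up): focus=S path=0 depth=1 children=['J', 'P', 'M', 'I'] left=[] right=[] parent=O
Step 5 (up): focus=O path=root depth=0 children=['S'] (at root)

Answer: valid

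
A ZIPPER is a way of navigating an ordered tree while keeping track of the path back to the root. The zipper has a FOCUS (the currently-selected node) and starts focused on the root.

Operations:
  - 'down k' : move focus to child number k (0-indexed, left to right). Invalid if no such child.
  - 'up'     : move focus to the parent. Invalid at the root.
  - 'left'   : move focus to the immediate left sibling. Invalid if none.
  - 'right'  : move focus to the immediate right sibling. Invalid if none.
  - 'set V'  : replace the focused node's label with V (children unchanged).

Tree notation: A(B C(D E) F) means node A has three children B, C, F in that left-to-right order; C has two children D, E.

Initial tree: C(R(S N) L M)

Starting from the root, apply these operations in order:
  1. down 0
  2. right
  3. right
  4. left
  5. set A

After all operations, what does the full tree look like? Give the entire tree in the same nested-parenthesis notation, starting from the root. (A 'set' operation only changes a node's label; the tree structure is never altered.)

Step 1 (down 0): focus=R path=0 depth=1 children=['S', 'N'] left=[] right=['L', 'M'] parent=C
Step 2 (right): focus=L path=1 depth=1 children=[] left=['R'] right=['M'] parent=C
Step 3 (right): focus=M path=2 depth=1 children=[] left=['R', 'L'] right=[] parent=C
Step 4 (left): focus=L path=1 depth=1 children=[] left=['R'] right=['M'] parent=C
Step 5 (set A): focus=A path=1 depth=1 children=[] left=['R'] right=['M'] parent=C

Answer: C(R(S N) A M)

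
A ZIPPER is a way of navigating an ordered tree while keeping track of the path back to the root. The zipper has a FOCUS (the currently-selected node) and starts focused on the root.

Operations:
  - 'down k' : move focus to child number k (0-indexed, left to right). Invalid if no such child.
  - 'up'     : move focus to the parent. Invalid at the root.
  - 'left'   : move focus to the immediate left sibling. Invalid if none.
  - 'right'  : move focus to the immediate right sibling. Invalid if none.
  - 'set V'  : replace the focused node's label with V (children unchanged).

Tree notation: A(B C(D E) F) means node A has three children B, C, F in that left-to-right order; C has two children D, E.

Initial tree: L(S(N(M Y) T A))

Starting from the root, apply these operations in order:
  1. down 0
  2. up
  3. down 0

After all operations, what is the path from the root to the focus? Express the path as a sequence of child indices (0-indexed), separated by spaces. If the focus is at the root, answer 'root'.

Step 1 (down 0): focus=S path=0 depth=1 children=['N', 'T', 'A'] left=[] right=[] parent=L
Step 2 (up): focus=L path=root depth=0 children=['S'] (at root)
Step 3 (down 0): focus=S path=0 depth=1 children=['N', 'T', 'A'] left=[] right=[] parent=L

Answer: 0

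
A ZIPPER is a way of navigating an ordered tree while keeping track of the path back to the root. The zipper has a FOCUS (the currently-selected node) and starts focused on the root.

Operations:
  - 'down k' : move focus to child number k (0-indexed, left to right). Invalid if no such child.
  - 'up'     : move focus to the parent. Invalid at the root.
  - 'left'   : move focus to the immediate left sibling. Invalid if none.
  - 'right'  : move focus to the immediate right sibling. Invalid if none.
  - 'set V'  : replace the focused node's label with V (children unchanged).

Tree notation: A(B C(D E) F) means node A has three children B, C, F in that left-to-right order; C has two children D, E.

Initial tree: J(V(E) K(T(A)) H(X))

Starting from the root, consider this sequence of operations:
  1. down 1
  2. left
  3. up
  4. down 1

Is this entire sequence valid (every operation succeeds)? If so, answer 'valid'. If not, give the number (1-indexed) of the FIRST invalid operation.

Step 1 (down 1): focus=K path=1 depth=1 children=['T'] left=['V'] right=['H'] parent=J
Step 2 (left): focus=V path=0 depth=1 children=['E'] left=[] right=['K', 'H'] parent=J
Step 3 (up): focus=J path=root depth=0 children=['V', 'K', 'H'] (at root)
Step 4 (down 1): focus=K path=1 depth=1 children=['T'] left=['V'] right=['H'] parent=J

Answer: valid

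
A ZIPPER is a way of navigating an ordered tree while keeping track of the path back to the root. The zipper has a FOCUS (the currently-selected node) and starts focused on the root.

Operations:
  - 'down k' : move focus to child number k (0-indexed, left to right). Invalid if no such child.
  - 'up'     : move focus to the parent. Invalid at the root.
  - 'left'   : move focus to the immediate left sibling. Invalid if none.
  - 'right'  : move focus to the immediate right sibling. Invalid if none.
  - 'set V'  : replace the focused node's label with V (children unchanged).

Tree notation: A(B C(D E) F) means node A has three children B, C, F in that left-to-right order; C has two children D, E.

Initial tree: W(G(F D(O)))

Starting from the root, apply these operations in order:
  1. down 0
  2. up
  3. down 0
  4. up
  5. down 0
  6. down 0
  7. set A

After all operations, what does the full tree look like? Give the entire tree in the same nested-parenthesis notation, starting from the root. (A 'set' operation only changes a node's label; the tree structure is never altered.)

Step 1 (down 0): focus=G path=0 depth=1 children=['F', 'D'] left=[] right=[] parent=W
Step 2 (up): focus=W path=root depth=0 children=['G'] (at root)
Step 3 (down 0): focus=G path=0 depth=1 children=['F', 'D'] left=[] right=[] parent=W
Step 4 (up): focus=W path=root depth=0 children=['G'] (at root)
Step 5 (down 0): focus=G path=0 depth=1 children=['F', 'D'] left=[] right=[] parent=W
Step 6 (down 0): focus=F path=0/0 depth=2 children=[] left=[] right=['D'] parent=G
Step 7 (set A): focus=A path=0/0 depth=2 children=[] left=[] right=['D'] parent=G

Answer: W(G(A D(O)))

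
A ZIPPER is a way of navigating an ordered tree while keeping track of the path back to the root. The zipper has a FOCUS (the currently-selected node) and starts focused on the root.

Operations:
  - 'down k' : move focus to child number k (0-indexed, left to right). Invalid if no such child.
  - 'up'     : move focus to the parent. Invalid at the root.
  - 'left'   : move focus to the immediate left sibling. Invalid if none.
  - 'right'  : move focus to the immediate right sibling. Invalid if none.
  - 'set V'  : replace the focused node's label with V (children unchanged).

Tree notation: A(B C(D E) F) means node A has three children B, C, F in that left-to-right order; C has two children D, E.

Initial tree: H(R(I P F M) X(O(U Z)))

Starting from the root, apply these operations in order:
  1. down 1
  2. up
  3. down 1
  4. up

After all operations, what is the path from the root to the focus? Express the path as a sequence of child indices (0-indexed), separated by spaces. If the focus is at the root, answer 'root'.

Step 1 (down 1): focus=X path=1 depth=1 children=['O'] left=['R'] right=[] parent=H
Step 2 (up): focus=H path=root depth=0 children=['R', 'X'] (at root)
Step 3 (down 1): focus=X path=1 depth=1 children=['O'] left=['R'] right=[] parent=H
Step 4 (up): focus=H path=root depth=0 children=['R', 'X'] (at root)

Answer: root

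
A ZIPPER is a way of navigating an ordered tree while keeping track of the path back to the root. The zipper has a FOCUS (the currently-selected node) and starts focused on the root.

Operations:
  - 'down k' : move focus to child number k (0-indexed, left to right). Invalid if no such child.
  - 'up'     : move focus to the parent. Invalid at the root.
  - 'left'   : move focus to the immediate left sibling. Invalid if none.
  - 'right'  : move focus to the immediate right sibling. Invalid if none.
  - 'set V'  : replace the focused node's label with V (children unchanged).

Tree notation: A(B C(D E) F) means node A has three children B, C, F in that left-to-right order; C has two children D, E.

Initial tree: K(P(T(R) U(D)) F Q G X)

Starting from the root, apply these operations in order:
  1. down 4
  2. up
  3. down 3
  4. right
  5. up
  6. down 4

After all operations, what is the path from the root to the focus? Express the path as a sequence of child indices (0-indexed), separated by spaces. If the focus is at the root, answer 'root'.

Step 1 (down 4): focus=X path=4 depth=1 children=[] left=['P', 'F', 'Q', 'G'] right=[] parent=K
Step 2 (up): focus=K path=root depth=0 children=['P', 'F', 'Q', 'G', 'X'] (at root)
Step 3 (down 3): focus=G path=3 depth=1 children=[] left=['P', 'F', 'Q'] right=['X'] parent=K
Step 4 (right): focus=X path=4 depth=1 children=[] left=['P', 'F', 'Q', 'G'] right=[] parent=K
Step 5 (up): focus=K path=root depth=0 children=['P', 'F', 'Q', 'G', 'X'] (at root)
Step 6 (down 4): focus=X path=4 depth=1 children=[] left=['P', 'F', 'Q', 'G'] right=[] parent=K

Answer: 4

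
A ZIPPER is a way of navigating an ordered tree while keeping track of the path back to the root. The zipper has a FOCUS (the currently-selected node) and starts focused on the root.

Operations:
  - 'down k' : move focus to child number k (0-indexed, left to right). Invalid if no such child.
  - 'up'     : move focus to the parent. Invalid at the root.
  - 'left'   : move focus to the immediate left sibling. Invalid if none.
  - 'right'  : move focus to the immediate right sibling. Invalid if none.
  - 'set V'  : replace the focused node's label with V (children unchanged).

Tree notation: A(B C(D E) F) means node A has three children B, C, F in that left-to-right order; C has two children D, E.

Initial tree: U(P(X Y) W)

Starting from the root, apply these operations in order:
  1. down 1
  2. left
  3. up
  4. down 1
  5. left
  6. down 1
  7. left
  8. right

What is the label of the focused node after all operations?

Step 1 (down 1): focus=W path=1 depth=1 children=[] left=['P'] right=[] parent=U
Step 2 (left): focus=P path=0 depth=1 children=['X', 'Y'] left=[] right=['W'] parent=U
Step 3 (up): focus=U path=root depth=0 children=['P', 'W'] (at root)
Step 4 (down 1): focus=W path=1 depth=1 children=[] left=['P'] right=[] parent=U
Step 5 (left): focus=P path=0 depth=1 children=['X', 'Y'] left=[] right=['W'] parent=U
Step 6 (down 1): focus=Y path=0/1 depth=2 children=[] left=['X'] right=[] parent=P
Step 7 (left): focus=X path=0/0 depth=2 children=[] left=[] right=['Y'] parent=P
Step 8 (right): focus=Y path=0/1 depth=2 children=[] left=['X'] right=[] parent=P

Answer: Y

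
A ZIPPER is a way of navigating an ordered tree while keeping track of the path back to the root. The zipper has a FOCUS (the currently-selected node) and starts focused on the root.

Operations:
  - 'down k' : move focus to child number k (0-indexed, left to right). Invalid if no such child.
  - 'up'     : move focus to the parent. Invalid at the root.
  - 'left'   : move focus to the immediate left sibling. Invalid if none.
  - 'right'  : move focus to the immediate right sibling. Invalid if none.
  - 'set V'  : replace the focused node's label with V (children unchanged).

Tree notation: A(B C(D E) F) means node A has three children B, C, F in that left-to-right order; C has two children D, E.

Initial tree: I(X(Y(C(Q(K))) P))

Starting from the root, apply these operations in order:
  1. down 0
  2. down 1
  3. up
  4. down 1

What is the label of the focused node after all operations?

Answer: P

Derivation:
Step 1 (down 0): focus=X path=0 depth=1 children=['Y', 'P'] left=[] right=[] parent=I
Step 2 (down 1): focus=P path=0/1 depth=2 children=[] left=['Y'] right=[] parent=X
Step 3 (up): focus=X path=0 depth=1 children=['Y', 'P'] left=[] right=[] parent=I
Step 4 (down 1): focus=P path=0/1 depth=2 children=[] left=['Y'] right=[] parent=X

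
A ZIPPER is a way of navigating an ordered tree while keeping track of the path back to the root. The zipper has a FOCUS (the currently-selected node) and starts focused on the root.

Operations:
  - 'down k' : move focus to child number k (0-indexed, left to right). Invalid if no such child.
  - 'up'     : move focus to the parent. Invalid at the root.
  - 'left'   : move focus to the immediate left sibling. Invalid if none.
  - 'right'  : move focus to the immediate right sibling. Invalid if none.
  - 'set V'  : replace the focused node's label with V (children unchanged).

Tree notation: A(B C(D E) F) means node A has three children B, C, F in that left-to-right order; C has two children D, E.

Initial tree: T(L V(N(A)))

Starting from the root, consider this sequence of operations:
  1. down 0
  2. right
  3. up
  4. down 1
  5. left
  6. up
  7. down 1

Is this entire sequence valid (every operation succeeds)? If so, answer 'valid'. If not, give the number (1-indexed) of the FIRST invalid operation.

Step 1 (down 0): focus=L path=0 depth=1 children=[] left=[] right=['V'] parent=T
Step 2 (right): focus=V path=1 depth=1 children=['N'] left=['L'] right=[] parent=T
Step 3 (up): focus=T path=root depth=0 children=['L', 'V'] (at root)
Step 4 (down 1): focus=V path=1 depth=1 children=['N'] left=['L'] right=[] parent=T
Step 5 (left): focus=L path=0 depth=1 children=[] left=[] right=['V'] parent=T
Step 6 (up): focus=T path=root depth=0 children=['L', 'V'] (at root)
Step 7 (down 1): focus=V path=1 depth=1 children=['N'] left=['L'] right=[] parent=T

Answer: valid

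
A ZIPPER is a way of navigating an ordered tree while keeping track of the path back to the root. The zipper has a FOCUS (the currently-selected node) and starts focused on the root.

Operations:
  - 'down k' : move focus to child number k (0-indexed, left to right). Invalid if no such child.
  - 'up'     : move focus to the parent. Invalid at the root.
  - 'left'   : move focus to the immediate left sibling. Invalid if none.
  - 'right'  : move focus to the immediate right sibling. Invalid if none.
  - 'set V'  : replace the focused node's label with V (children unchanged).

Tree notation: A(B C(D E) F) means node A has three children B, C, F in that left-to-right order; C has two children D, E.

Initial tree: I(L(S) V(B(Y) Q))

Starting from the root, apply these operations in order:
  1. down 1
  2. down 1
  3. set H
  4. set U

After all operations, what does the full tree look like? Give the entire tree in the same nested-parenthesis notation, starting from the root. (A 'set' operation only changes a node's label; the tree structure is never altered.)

Step 1 (down 1): focus=V path=1 depth=1 children=['B', 'Q'] left=['L'] right=[] parent=I
Step 2 (down 1): focus=Q path=1/1 depth=2 children=[] left=['B'] right=[] parent=V
Step 3 (set H): focus=H path=1/1 depth=2 children=[] left=['B'] right=[] parent=V
Step 4 (set U): focus=U path=1/1 depth=2 children=[] left=['B'] right=[] parent=V

Answer: I(L(S) V(B(Y) U))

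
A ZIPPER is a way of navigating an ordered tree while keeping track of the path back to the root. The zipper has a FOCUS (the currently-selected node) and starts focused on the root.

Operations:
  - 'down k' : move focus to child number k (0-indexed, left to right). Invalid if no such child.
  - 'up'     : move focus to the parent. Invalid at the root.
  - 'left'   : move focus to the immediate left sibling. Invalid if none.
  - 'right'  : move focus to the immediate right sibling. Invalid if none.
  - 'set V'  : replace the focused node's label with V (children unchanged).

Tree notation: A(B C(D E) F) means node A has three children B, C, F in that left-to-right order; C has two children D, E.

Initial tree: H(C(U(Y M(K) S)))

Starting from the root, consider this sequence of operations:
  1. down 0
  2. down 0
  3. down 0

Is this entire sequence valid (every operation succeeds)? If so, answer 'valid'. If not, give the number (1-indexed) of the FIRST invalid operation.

Answer: valid

Derivation:
Step 1 (down 0): focus=C path=0 depth=1 children=['U'] left=[] right=[] parent=H
Step 2 (down 0): focus=U path=0/0 depth=2 children=['Y', 'M', 'S'] left=[] right=[] parent=C
Step 3 (down 0): focus=Y path=0/0/0 depth=3 children=[] left=[] right=['M', 'S'] parent=U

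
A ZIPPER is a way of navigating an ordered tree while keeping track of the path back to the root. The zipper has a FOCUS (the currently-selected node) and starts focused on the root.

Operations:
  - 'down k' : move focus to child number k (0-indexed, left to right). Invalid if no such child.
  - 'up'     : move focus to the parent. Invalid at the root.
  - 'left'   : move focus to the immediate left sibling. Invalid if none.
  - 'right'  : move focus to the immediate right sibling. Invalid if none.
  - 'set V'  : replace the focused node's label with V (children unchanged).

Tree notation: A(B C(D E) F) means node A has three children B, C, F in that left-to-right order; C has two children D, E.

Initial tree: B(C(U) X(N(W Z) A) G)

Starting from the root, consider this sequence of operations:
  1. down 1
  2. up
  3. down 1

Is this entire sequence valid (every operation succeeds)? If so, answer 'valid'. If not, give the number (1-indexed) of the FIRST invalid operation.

Answer: valid

Derivation:
Step 1 (down 1): focus=X path=1 depth=1 children=['N', 'A'] left=['C'] right=['G'] parent=B
Step 2 (up): focus=B path=root depth=0 children=['C', 'X', 'G'] (at root)
Step 3 (down 1): focus=X path=1 depth=1 children=['N', 'A'] left=['C'] right=['G'] parent=B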